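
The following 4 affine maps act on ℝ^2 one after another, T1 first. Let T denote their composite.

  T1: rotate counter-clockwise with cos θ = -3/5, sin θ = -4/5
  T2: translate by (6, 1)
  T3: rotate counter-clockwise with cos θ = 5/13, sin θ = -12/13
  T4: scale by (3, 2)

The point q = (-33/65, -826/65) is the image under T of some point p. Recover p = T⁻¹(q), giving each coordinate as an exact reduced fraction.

p = (3, 2)

T1 = [-3/5 4/5 0; -4/5 -3/5 0; 0 0 1]
T2·T1 = [-3/5 4/5 6; -4/5 -3/5 1; 0 0 1]
T3·…·T1 = [-63/65 -16/65 42/13; 16/65 -63/65 -67/13; 0 0 1]
T4·…·T1 = [-189/65 -48/65 126/13; 32/65 -126/65 -134/13; 0 0 1]
det M = 6; M⁻¹ = [-21/65 8/65 22/5; -16/195 -63/130 -21/5; 0 0 1]
M⁻¹ · (-33/65, -826/65)ᵀ = (3, 2)ᵀ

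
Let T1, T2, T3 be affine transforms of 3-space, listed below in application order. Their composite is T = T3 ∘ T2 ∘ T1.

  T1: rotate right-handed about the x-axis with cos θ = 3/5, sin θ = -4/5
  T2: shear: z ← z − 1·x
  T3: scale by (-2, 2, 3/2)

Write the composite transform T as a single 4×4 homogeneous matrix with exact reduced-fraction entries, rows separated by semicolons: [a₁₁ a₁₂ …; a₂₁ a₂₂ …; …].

T1 = [1 0 0 0; 0 3/5 4/5 0; 0 -4/5 3/5 0; 0 0 0 1]
T2·T1 = [1 0 0 0; 0 3/5 4/5 0; -1 -4/5 3/5 0; 0 0 0 1]
T3·…·T1 = [-2 0 0 0; 0 6/5 8/5 0; -3/2 -6/5 9/10 0; 0 0 0 1]

T = [-2 0 0 0; 0 6/5 8/5 0; -3/2 -6/5 9/10 0; 0 0 0 1]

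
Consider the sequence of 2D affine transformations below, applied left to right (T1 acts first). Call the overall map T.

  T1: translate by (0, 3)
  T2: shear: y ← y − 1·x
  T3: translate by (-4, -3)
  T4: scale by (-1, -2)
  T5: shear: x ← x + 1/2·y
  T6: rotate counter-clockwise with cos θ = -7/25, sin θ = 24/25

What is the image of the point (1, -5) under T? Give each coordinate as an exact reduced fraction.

T1 translate by (0, 3): (1, -5) → (1, -2)
T2 shear: y ← y − 1·x: (1, -2) → (1, -3)
T3 translate by (-4, -3): (1, -3) → (-3, -6)
T4 scale by (-1, -2): (-3, -6) → (3, 12)
T5 shear: x ← x + 1/2·y: (3, 12) → (9, 12)
T6 rotate counter-clockwise with cos θ = -7/25, sin θ = 24/25: (9, 12) → (-351/25, 132/25)

T(p) = (-351/25, 132/25)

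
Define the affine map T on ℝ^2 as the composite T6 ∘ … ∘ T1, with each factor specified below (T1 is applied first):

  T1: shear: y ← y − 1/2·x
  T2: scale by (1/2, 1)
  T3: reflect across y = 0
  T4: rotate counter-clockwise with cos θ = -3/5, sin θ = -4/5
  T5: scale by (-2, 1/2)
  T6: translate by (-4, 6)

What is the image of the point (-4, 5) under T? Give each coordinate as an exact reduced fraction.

T1 shear: y ← y − 1/2·x: (-4, 5) → (-4, 7)
T2 scale by (1/2, 1): (-4, 7) → (-2, 7)
T3 reflect across y = 0: (-2, 7) → (-2, -7)
T4 rotate counter-clockwise with cos θ = -3/5, sin θ = -4/5: (-2, -7) → (-22/5, 29/5)
T5 scale by (-2, 1/2): (-22/5, 29/5) → (44/5, 29/10)
T6 translate by (-4, 6): (44/5, 29/10) → (24/5, 89/10)

T(p) = (24/5, 89/10)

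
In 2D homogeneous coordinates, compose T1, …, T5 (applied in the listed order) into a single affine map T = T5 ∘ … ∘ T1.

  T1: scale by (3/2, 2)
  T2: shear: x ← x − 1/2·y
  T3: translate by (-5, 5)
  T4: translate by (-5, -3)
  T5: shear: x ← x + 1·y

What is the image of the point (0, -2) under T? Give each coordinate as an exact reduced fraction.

T1 scale by (3/2, 2): (0, -2) → (0, -4)
T2 shear: x ← x − 1/2·y: (0, -4) → (2, -4)
T3 translate by (-5, 5): (2, -4) → (-3, 1)
T4 translate by (-5, -3): (-3, 1) → (-8, -2)
T5 shear: x ← x + 1·y: (-8, -2) → (-10, -2)

T(p) = (-10, -2)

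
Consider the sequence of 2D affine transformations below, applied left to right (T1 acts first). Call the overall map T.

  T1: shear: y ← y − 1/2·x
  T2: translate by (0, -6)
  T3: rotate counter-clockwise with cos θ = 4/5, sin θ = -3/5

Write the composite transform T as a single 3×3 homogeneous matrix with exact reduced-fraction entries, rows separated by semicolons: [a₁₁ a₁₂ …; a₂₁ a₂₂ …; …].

T = [1/2 3/5 -18/5; -1 4/5 -24/5; 0 0 1]

T1 = [1 0 0; -1/2 1 0; 0 0 1]
T2·T1 = [1 0 0; -1/2 1 -6; 0 0 1]
T3·…·T1 = [1/2 3/5 -18/5; -1 4/5 -24/5; 0 0 1]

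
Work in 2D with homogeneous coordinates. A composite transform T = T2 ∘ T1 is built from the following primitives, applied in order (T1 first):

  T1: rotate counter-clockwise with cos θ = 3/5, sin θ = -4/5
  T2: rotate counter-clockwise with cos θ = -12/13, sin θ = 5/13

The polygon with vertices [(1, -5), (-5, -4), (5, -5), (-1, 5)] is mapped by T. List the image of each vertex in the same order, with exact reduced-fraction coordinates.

T1 rotate counter-clockwise with cos θ = 3/5, sin θ = -4/5: (1, -5) → (-17/5, -19/5); (-5, -4) → (-31/5, 8/5); (5, -5) → (-1, -7); (-1, 5) → (17/5, 19/5)
T2 rotate counter-clockwise with cos θ = -12/13, sin θ = 5/13: (-17/5, -19/5) → (23/5, 11/5); (-31/5, 8/5) → (332/65, -251/65); (-1, -7) → (47/13, 79/13); (17/5, 19/5) → (-23/5, -11/5)

image vertices: (23/5, 11/5), (332/65, -251/65), (47/13, 79/13), (-23/5, -11/5)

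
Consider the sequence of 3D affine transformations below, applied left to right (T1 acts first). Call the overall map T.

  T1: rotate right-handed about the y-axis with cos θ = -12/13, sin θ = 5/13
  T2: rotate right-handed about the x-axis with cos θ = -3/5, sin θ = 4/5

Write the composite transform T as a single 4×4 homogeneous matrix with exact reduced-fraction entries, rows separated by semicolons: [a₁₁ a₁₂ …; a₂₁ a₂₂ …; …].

T = [-12/13 0 5/13 0; 4/13 -3/5 48/65 0; 3/13 4/5 36/65 0; 0 0 0 1]

T1 = [-12/13 0 5/13 0; 0 1 0 0; -5/13 0 -12/13 0; 0 0 0 1]
T2·T1 = [-12/13 0 5/13 0; 4/13 -3/5 48/65 0; 3/13 4/5 36/65 0; 0 0 0 1]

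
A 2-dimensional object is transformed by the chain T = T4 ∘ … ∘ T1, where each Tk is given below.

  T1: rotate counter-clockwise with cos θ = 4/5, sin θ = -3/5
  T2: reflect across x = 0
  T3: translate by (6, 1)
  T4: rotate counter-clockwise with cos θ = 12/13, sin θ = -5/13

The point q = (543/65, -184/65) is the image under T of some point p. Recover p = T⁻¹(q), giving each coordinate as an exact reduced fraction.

p = (-2, -2)

T1 = [4/5 3/5 0; -3/5 4/5 0; 0 0 1]
T2·T1 = [-4/5 -3/5 0; -3/5 4/5 0; 0 0 1]
T3·…·T1 = [-4/5 -3/5 6; -3/5 4/5 1; 0 0 1]
T4·…·T1 = [-63/65 -16/65 77/13; -16/65 63/65 -18/13; 0 0 1]
det M = -1; M⁻¹ = [-63/65 -16/65 27/5; -16/65 63/65 14/5; 0 0 1]
M⁻¹ · (543/65, -184/65)ᵀ = (-2, -2)ᵀ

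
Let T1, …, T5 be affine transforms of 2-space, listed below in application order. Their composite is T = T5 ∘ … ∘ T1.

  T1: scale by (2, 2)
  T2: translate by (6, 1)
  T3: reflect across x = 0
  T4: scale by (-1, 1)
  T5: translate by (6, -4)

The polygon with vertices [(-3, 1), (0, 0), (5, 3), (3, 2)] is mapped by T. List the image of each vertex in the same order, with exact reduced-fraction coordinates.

image vertices: (6, -1), (12, -3), (22, 3), (18, 1)

T1 scale by (2, 2): (-3, 1) → (-6, 2); (0, 0) → (0, 0); (5, 3) → (10, 6); (3, 2) → (6, 4)
T2 translate by (6, 1): (-6, 2) → (0, 3); (0, 0) → (6, 1); (10, 6) → (16, 7); (6, 4) → (12, 5)
T3 reflect across x = 0: (0, 3) → (0, 3); (6, 1) → (-6, 1); (16, 7) → (-16, 7); (12, 5) → (-12, 5)
T4 scale by (-1, 1): (0, 3) → (0, 3); (-6, 1) → (6, 1); (-16, 7) → (16, 7); (-12, 5) → (12, 5)
T5 translate by (6, -4): (0, 3) → (6, -1); (6, 1) → (12, -3); (16, 7) → (22, 3); (12, 5) → (18, 1)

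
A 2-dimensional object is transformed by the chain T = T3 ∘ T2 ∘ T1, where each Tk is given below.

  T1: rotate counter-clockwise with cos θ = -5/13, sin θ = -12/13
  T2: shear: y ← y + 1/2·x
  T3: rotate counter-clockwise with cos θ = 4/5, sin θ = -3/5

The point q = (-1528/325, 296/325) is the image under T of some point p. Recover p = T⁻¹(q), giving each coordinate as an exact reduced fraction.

p = (8/5, -4)

T1 = [-5/13 12/13 0; -12/13 -5/13 0; 0 0 1]
T2·T1 = [-5/13 12/13 0; -29/26 1/13 0; 0 0 1]
T3·…·T1 = [-127/130 51/65 0; -43/65 -32/65 0; 0 0 1]
det M = 1; M⁻¹ = [-32/65 -51/65 0; 43/65 -127/130 0; 0 0 1]
M⁻¹ · (-1528/325, 296/325)ᵀ = (8/5, -4)ᵀ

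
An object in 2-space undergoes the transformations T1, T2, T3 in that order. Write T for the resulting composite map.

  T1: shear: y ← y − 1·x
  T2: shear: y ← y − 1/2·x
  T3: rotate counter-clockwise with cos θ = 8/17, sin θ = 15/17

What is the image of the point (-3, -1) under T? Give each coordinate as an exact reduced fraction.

T1 shear: y ← y − 1·x: (-3, -1) → (-3, 2)
T2 shear: y ← y − 1/2·x: (-3, 2) → (-3, 7/2)
T3 rotate counter-clockwise with cos θ = 8/17, sin θ = 15/17: (-3, 7/2) → (-9/2, -1)

T(p) = (-9/2, -1)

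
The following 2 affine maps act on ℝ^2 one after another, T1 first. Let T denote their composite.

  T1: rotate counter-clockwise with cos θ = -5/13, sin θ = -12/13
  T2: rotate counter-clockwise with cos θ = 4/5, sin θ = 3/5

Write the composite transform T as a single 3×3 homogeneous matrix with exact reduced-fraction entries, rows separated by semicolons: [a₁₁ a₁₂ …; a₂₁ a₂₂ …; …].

T1 = [-5/13 12/13 0; -12/13 -5/13 0; 0 0 1]
T2·T1 = [16/65 63/65 0; -63/65 16/65 0; 0 0 1]

T = [16/65 63/65 0; -63/65 16/65 0; 0 0 1]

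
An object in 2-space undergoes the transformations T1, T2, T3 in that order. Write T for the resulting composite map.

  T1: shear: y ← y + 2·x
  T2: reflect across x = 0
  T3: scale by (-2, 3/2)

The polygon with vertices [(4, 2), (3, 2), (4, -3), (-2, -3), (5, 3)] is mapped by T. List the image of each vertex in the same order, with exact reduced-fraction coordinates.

image vertices: (8, 15), (6, 12), (8, 15/2), (-4, -21/2), (10, 39/2)

T1 shear: y ← y + 2·x: (4, 2) → (4, 10); (3, 2) → (3, 8); (4, -3) → (4, 5); (-2, -3) → (-2, -7); (5, 3) → (5, 13)
T2 reflect across x = 0: (4, 10) → (-4, 10); (3, 8) → (-3, 8); (4, 5) → (-4, 5); (-2, -7) → (2, -7); (5, 13) → (-5, 13)
T3 scale by (-2, 3/2): (-4, 10) → (8, 15); (-3, 8) → (6, 12); (-4, 5) → (8, 15/2); (2, -7) → (-4, -21/2); (-5, 13) → (10, 39/2)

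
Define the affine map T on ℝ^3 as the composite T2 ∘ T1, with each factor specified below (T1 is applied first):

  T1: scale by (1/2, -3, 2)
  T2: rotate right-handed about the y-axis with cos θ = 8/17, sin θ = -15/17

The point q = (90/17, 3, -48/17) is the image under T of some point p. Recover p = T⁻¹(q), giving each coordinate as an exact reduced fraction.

p = (0, -1, -3)

T1 = [1/2 0 0 0; 0 -3 0 0; 0 0 2 0; 0 0 0 1]
T2·T1 = [4/17 0 -30/17 0; 0 -3 0 0; 15/34 0 16/17 0; 0 0 0 1]
det M = -3; M⁻¹ = [16/17 0 30/17 0; 0 -1/3 0 0; -15/34 0 4/17 0; 0 0 0 1]
M⁻¹ · (90/17, 3, -48/17)ᵀ = (0, -1, -3)ᵀ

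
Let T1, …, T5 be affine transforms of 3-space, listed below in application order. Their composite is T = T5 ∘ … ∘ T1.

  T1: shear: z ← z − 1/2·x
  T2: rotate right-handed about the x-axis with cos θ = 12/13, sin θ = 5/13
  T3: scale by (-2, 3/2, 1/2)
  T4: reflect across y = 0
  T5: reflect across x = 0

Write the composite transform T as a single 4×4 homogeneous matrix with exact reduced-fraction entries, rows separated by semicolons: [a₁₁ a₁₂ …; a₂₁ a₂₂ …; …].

T = [2 0 0 0; -15/52 -18/13 15/26 0; -3/13 5/26 6/13 0; 0 0 0 1]

T1 = [1 0 0 0; 0 1 0 0; -1/2 0 1 0; 0 0 0 1]
T2·T1 = [1 0 0 0; 5/26 12/13 -5/13 0; -6/13 5/13 12/13 0; 0 0 0 1]
T3·…·T1 = [-2 0 0 0; 15/52 18/13 -15/26 0; -3/13 5/26 6/13 0; 0 0 0 1]
T4·…·T1 = [-2 0 0 0; -15/52 -18/13 15/26 0; -3/13 5/26 6/13 0; 0 0 0 1]
T5·…·T1 = [2 0 0 0; -15/52 -18/13 15/26 0; -3/13 5/26 6/13 0; 0 0 0 1]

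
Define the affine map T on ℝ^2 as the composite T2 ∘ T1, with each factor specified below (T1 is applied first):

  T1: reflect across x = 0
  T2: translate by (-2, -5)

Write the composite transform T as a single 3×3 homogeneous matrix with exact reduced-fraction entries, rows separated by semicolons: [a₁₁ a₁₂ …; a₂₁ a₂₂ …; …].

T = [-1 0 -2; 0 1 -5; 0 0 1]

T1 = [-1 0 0; 0 1 0; 0 0 1]
T2·T1 = [-1 0 -2; 0 1 -5; 0 0 1]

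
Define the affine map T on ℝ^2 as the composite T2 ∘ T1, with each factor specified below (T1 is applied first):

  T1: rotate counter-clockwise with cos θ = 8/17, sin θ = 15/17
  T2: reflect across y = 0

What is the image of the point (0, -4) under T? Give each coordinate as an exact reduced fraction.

T(p) = (60/17, 32/17)

T1 rotate counter-clockwise with cos θ = 8/17, sin θ = 15/17: (0, -4) → (60/17, -32/17)
T2 reflect across y = 0: (60/17, -32/17) → (60/17, 32/17)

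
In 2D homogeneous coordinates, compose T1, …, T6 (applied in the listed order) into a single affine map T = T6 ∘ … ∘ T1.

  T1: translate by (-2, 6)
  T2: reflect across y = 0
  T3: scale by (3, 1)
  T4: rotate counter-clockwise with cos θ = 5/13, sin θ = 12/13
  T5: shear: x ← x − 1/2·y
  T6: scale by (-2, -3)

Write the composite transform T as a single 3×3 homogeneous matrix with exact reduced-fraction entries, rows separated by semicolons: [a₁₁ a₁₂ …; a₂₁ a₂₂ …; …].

T = [6/13 -29/13 -186/13; -108/13 15/13 306/13; 0 0 1]

T1 = [1 0 -2; 0 1 6; 0 0 1]
T2·T1 = [1 0 -2; 0 -1 -6; 0 0 1]
T3·…·T1 = [3 0 -6; 0 -1 -6; 0 0 1]
T4·…·T1 = [15/13 12/13 42/13; 36/13 -5/13 -102/13; 0 0 1]
T5·…·T1 = [-3/13 29/26 93/13; 36/13 -5/13 -102/13; 0 0 1]
T6·…·T1 = [6/13 -29/13 -186/13; -108/13 15/13 306/13; 0 0 1]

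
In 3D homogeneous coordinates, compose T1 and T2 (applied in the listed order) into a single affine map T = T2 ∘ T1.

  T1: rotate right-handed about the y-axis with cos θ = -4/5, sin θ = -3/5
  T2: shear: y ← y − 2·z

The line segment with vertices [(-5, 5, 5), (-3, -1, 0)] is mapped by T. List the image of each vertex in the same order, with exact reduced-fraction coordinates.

T1 rotate right-handed about the y-axis with cos θ = -4/5, sin θ = -3/5: (-5, 5, 5) → (1, 5, -7); (-3, -1, 0) → (12/5, -1, -9/5)
T2 shear: y ← y − 2·z: (1, 5, -7) → (1, 19, -7); (12/5, -1, -9/5) → (12/5, 13/5, -9/5)

image vertices: (1, 19, -7), (12/5, 13/5, -9/5)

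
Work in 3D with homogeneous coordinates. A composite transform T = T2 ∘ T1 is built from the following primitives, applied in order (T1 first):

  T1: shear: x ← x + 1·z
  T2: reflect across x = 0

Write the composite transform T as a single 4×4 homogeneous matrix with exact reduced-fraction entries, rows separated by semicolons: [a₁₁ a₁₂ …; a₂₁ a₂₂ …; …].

T = [-1 0 -1 0; 0 1 0 0; 0 0 1 0; 0 0 0 1]

T1 = [1 0 1 0; 0 1 0 0; 0 0 1 0; 0 0 0 1]
T2·T1 = [-1 0 -1 0; 0 1 0 0; 0 0 1 0; 0 0 0 1]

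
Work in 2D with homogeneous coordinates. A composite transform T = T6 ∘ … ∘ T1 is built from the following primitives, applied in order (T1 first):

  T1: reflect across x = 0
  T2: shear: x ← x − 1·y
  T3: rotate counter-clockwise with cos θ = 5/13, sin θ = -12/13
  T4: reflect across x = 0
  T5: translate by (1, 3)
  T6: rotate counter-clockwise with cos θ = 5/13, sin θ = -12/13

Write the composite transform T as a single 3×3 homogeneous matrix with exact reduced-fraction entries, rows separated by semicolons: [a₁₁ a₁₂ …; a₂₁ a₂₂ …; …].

T = [1 1 41/13; 0 1 3/13; 0 0 1]

T1 = [-1 0 0; 0 1 0; 0 0 1]
T2·T1 = [-1 -1 0; 0 1 0; 0 0 1]
T3·…·T1 = [-5/13 7/13 0; 12/13 17/13 0; 0 0 1]
T4·…·T1 = [5/13 -7/13 0; 12/13 17/13 0; 0 0 1]
T5·…·T1 = [5/13 -7/13 1; 12/13 17/13 3; 0 0 1]
T6·…·T1 = [1 1 41/13; 0 1 3/13; 0 0 1]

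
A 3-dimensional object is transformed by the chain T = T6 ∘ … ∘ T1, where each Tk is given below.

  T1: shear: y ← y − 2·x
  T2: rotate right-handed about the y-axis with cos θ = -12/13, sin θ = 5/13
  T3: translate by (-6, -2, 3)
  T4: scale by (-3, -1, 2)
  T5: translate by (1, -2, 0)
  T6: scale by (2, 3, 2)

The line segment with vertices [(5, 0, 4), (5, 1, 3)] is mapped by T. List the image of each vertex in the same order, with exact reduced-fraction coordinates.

image vertices: (734/13, 30, -136/13), (764/13, 27, -88/13)

T1 shear: y ← y − 2·x: (5, 0, 4) → (5, -10, 4); (5, 1, 3) → (5, -9, 3)
T2 rotate right-handed about the y-axis with cos θ = -12/13, sin θ = 5/13: (5, -10, 4) → (-40/13, -10, -73/13); (5, -9, 3) → (-45/13, -9, -61/13)
T3 translate by (-6, -2, 3): (-40/13, -10, -73/13) → (-118/13, -12, -34/13); (-45/13, -9, -61/13) → (-123/13, -11, -22/13)
T4 scale by (-3, -1, 2): (-118/13, -12, -34/13) → (354/13, 12, -68/13); (-123/13, -11, -22/13) → (369/13, 11, -44/13)
T5 translate by (1, -2, 0): (354/13, 12, -68/13) → (367/13, 10, -68/13); (369/13, 11, -44/13) → (382/13, 9, -44/13)
T6 scale by (2, 3, 2): (367/13, 10, -68/13) → (734/13, 30, -136/13); (382/13, 9, -44/13) → (764/13, 27, -88/13)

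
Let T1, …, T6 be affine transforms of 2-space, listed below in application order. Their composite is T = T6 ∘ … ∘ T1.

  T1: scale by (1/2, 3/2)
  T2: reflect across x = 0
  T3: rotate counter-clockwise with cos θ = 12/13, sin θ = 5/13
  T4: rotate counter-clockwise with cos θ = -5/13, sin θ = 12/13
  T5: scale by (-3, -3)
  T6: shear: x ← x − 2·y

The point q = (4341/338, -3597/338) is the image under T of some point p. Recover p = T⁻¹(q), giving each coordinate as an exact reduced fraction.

p = (-1, -3)

T1 = [1/2 0 0; 0 3/2 0; 0 0 1]
T2·T1 = [-1/2 0 0; 0 3/2 0; 0 0 1]
T3·…·T1 = [-6/13 -15/26 0; -5/26 18/13 0; 0 0 1]
T4·…·T1 = [60/169 -357/338 0; -119/338 -180/169 0; 0 0 1]
T5·…·T1 = [-180/169 1071/338 0; 357/338 540/169 0; 0 0 1]
T6·…·T1 = [-537/169 -1089/338 0; 357/338 540/169 0; 0 0 1]
det M = -27/4; M⁻¹ = [-80/169 -242/507 0; 238/1521 716/1521 0; 0 0 1]
M⁻¹ · (4341/338, -3597/338)ᵀ = (-1, -3)ᵀ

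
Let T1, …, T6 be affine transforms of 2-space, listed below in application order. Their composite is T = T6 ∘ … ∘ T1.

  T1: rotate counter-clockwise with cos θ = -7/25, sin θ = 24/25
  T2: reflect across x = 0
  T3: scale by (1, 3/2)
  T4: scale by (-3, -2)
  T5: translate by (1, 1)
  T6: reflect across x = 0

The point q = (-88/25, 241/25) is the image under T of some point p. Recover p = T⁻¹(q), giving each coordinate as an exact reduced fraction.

T1 = [-7/25 -24/25 0; 24/25 -7/25 0; 0 0 1]
T2·T1 = [7/25 24/25 0; 24/25 -7/25 0; 0 0 1]
T3·…·T1 = [7/25 24/25 0; 36/25 -21/50 0; 0 0 1]
T4·…·T1 = [-21/25 -72/25 0; -72/25 21/25 0; 0 0 1]
T5·…·T1 = [-21/25 -72/25 1; -72/25 21/25 1; 0 0 1]
T6·…·T1 = [21/25 72/25 -1; -72/25 21/25 1; 0 0 1]
det M = 9; M⁻¹ = [7/75 -8/25 31/75; 8/25 7/75 17/75; 0 0 1]
M⁻¹ · (-88/25, 241/25)ᵀ = (-3, 0)ᵀ

p = (-3, 0)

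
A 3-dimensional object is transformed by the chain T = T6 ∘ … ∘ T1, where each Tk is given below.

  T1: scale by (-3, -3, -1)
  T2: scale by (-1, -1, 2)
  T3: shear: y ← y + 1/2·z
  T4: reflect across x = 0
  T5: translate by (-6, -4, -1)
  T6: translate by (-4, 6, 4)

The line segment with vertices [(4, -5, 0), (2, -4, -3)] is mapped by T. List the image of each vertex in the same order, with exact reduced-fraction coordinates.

image vertices: (-22, -13, 3), (-16, -7, 9)

T1 scale by (-3, -3, -1): (4, -5, 0) → (-12, 15, 0); (2, -4, -3) → (-6, 12, 3)
T2 scale by (-1, -1, 2): (-12, 15, 0) → (12, -15, 0); (-6, 12, 3) → (6, -12, 6)
T3 shear: y ← y + 1/2·z: (12, -15, 0) → (12, -15, 0); (6, -12, 6) → (6, -9, 6)
T4 reflect across x = 0: (12, -15, 0) → (-12, -15, 0); (6, -9, 6) → (-6, -9, 6)
T5 translate by (-6, -4, -1): (-12, -15, 0) → (-18, -19, -1); (-6, -9, 6) → (-12, -13, 5)
T6 translate by (-4, 6, 4): (-18, -19, -1) → (-22, -13, 3); (-12, -13, 5) → (-16, -7, 9)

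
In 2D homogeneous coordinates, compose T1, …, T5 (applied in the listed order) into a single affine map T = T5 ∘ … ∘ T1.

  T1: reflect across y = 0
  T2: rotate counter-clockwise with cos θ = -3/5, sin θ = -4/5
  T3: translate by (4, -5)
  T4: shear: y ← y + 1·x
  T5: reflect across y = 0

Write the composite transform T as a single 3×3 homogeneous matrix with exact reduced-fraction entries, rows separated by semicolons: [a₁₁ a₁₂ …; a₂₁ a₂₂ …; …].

T1 = [1 0 0; 0 -1 0; 0 0 1]
T2·T1 = [-3/5 -4/5 0; -4/5 3/5 0; 0 0 1]
T3·…·T1 = [-3/5 -4/5 4; -4/5 3/5 -5; 0 0 1]
T4·…·T1 = [-3/5 -4/5 4; -7/5 -1/5 -1; 0 0 1]
T5·…·T1 = [-3/5 -4/5 4; 7/5 1/5 1; 0 0 1]

T = [-3/5 -4/5 4; 7/5 1/5 1; 0 0 1]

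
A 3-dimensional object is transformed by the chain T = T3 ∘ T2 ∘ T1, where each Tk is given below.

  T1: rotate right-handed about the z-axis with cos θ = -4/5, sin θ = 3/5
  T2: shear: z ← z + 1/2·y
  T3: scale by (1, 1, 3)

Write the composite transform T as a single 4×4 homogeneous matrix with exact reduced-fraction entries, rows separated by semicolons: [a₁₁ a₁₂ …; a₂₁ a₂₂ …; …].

T1 = [-4/5 -3/5 0 0; 3/5 -4/5 0 0; 0 0 1 0; 0 0 0 1]
T2·T1 = [-4/5 -3/5 0 0; 3/5 -4/5 0 0; 3/10 -2/5 1 0; 0 0 0 1]
T3·…·T1 = [-4/5 -3/5 0 0; 3/5 -4/5 0 0; 9/10 -6/5 3 0; 0 0 0 1]

T = [-4/5 -3/5 0 0; 3/5 -4/5 0 0; 9/10 -6/5 3 0; 0 0 0 1]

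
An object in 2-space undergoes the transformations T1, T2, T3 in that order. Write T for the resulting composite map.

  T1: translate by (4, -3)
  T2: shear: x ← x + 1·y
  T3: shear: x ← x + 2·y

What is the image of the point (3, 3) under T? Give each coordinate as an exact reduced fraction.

T1 translate by (4, -3): (3, 3) → (7, 0)
T2 shear: x ← x + 1·y: (7, 0) → (7, 0)
T3 shear: x ← x + 2·y: (7, 0) → (7, 0)

T(p) = (7, 0)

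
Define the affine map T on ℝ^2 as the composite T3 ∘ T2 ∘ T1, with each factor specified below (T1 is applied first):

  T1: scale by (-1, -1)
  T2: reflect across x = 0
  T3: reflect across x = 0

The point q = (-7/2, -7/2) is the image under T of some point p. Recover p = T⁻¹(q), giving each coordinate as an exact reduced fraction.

T1 = [-1 0 0; 0 -1 0; 0 0 1]
T2·T1 = [1 0 0; 0 -1 0; 0 0 1]
T3·…·T1 = [-1 0 0; 0 -1 0; 0 0 1]
det M = 1; M⁻¹ = [-1 0 0; 0 -1 0; 0 0 1]
M⁻¹ · (-7/2, -7/2)ᵀ = (7/2, 7/2)ᵀ

p = (7/2, 7/2)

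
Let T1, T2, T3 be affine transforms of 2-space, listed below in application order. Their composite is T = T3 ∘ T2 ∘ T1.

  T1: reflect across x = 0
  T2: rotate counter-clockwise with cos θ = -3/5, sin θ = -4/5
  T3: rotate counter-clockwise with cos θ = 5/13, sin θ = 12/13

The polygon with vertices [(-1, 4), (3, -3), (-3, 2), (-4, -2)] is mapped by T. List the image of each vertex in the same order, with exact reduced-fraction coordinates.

T1 reflect across x = 0: (-1, 4) → (1, 4); (3, -3) → (-3, -3); (-3, 2) → (3, 2); (-4, -2) → (4, -2)
T2 rotate counter-clockwise with cos θ = -3/5, sin θ = -4/5: (1, 4) → (13/5, -16/5); (-3, -3) → (-3/5, 21/5); (3, 2) → (-1/5, -18/5); (4, -2) → (-4, -2)
T3 rotate counter-clockwise with cos θ = 5/13, sin θ = 12/13: (13/5, -16/5) → (257/65, 76/65); (-3/5, 21/5) → (-267/65, 69/65); (-1/5, -18/5) → (211/65, -102/65); (-4, -2) → (4/13, -58/13)

image vertices: (257/65, 76/65), (-267/65, 69/65), (211/65, -102/65), (4/13, -58/13)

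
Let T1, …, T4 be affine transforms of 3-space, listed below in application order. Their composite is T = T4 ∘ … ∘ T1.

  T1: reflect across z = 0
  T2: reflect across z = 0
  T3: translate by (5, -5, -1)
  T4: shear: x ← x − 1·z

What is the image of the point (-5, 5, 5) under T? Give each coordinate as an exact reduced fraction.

T1 reflect across z = 0: (-5, 5, 5) → (-5, 5, -5)
T2 reflect across z = 0: (-5, 5, -5) → (-5, 5, 5)
T3 translate by (5, -5, -1): (-5, 5, 5) → (0, 0, 4)
T4 shear: x ← x − 1·z: (0, 0, 4) → (-4, 0, 4)

T(p) = (-4, 0, 4)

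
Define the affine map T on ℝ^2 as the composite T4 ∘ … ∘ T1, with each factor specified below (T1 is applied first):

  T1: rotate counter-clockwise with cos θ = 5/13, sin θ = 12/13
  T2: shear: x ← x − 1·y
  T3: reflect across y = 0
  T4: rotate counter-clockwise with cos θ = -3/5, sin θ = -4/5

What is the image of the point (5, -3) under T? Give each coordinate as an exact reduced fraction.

T(p) = (-228/65, 71/65)

T1 rotate counter-clockwise with cos θ = 5/13, sin θ = 12/13: (5, -3) → (61/13, 45/13)
T2 shear: x ← x − 1·y: (61/13, 45/13) → (16/13, 45/13)
T3 reflect across y = 0: (16/13, 45/13) → (16/13, -45/13)
T4 rotate counter-clockwise with cos θ = -3/5, sin θ = -4/5: (16/13, -45/13) → (-228/65, 71/65)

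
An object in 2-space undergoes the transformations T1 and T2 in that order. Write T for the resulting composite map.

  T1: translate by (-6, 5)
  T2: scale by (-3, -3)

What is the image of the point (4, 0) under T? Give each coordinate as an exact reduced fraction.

T1 translate by (-6, 5): (4, 0) → (-2, 5)
T2 scale by (-3, -3): (-2, 5) → (6, -15)

T(p) = (6, -15)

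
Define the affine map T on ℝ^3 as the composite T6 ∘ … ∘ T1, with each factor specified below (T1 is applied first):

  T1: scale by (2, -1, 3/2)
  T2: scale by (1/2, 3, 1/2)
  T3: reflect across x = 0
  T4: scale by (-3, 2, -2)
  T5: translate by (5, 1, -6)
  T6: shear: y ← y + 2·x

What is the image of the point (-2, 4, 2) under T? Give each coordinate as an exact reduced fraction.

T(p) = (-1, -25, -9)

T1 scale by (2, -1, 3/2): (-2, 4, 2) → (-4, -4, 3)
T2 scale by (1/2, 3, 1/2): (-4, -4, 3) → (-2, -12, 3/2)
T3 reflect across x = 0: (-2, -12, 3/2) → (2, -12, 3/2)
T4 scale by (-3, 2, -2): (2, -12, 3/2) → (-6, -24, -3)
T5 translate by (5, 1, -6): (-6, -24, -3) → (-1, -23, -9)
T6 shear: y ← y + 2·x: (-1, -23, -9) → (-1, -25, -9)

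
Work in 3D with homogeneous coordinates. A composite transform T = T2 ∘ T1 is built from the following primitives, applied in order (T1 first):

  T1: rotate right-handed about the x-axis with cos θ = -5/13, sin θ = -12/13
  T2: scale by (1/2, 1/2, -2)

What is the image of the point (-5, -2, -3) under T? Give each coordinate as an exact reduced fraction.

T(p) = (-5/2, -1, -6)

T1 rotate right-handed about the x-axis with cos θ = -5/13, sin θ = -12/13: (-5, -2, -3) → (-5, -2, 3)
T2 scale by (1/2, 1/2, -2): (-5, -2, 3) → (-5/2, -1, -6)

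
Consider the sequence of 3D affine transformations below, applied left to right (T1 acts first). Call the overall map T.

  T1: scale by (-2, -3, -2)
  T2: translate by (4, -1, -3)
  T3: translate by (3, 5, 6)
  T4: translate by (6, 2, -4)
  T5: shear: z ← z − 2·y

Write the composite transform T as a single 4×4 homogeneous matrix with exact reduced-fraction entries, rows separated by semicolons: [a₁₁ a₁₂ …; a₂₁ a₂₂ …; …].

T1 = [-2 0 0 0; 0 -3 0 0; 0 0 -2 0; 0 0 0 1]
T2·T1 = [-2 0 0 4; 0 -3 0 -1; 0 0 -2 -3; 0 0 0 1]
T3·…·T1 = [-2 0 0 7; 0 -3 0 4; 0 0 -2 3; 0 0 0 1]
T4·…·T1 = [-2 0 0 13; 0 -3 0 6; 0 0 -2 -1; 0 0 0 1]
T5·…·T1 = [-2 0 0 13; 0 -3 0 6; 0 6 -2 -13; 0 0 0 1]

T = [-2 0 0 13; 0 -3 0 6; 0 6 -2 -13; 0 0 0 1]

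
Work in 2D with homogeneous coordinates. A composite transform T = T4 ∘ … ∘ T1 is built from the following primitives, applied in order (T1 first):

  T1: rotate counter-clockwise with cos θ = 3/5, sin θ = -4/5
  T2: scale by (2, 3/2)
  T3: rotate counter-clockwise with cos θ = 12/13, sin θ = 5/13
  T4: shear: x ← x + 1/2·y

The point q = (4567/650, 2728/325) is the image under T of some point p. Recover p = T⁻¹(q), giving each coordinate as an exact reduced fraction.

p = (-9/5, 5)

T1 = [3/5 4/5 0; -4/5 3/5 0; 0 0 1]
T2·T1 = [6/5 8/5 0; -6/5 9/10 0; 0 0 1]
T3·…·T1 = [102/65 147/130 0; -42/65 94/65 0; 0 0 1]
T4·…·T1 = [81/65 241/130 0; -42/65 94/65 0; 0 0 1]
det M = 3; M⁻¹ = [94/195 -241/390 0; 14/65 27/65 0; 0 0 1]
M⁻¹ · (4567/650, 2728/325)ᵀ = (-9/5, 5)ᵀ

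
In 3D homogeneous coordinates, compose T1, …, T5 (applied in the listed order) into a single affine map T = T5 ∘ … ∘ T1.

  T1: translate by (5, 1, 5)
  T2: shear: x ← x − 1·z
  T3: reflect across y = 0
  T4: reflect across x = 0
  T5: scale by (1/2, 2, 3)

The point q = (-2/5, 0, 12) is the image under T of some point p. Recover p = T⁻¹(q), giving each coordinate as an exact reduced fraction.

T1 = [1 0 0 5; 0 1 0 1; 0 0 1 5; 0 0 0 1]
T2·T1 = [1 0 -1 0; 0 1 0 1; 0 0 1 5; 0 0 0 1]
T3·…·T1 = [1 0 -1 0; 0 -1 0 -1; 0 0 1 5; 0 0 0 1]
T4·…·T1 = [-1 0 1 0; 0 -1 0 -1; 0 0 1 5; 0 0 0 1]
T5·…·T1 = [-1/2 0 1/2 0; 0 -2 0 -2; 0 0 3 15; 0 0 0 1]
det M = 3; M⁻¹ = [-2 0 1/3 -5; 0 -1/2 0 -1; 0 0 1/3 -5; 0 0 0 1]
M⁻¹ · (-2/5, 0, 12)ᵀ = (-1/5, -1, -1)ᵀ

p = (-1/5, -1, -1)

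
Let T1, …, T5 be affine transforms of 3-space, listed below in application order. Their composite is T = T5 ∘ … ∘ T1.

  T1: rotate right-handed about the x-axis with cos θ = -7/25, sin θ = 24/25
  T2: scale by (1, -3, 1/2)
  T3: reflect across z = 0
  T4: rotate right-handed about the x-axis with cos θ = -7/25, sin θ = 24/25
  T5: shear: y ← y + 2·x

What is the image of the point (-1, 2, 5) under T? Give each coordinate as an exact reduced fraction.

T1 rotate right-handed about the x-axis with cos θ = -7/25, sin θ = 24/25: (-1, 2, 5) → (-1, -134/25, 13/25)
T2 scale by (1, -3, 1/2): (-1, -134/25, 13/25) → (-1, 402/25, 13/50)
T3 reflect across z = 0: (-1, 402/25, 13/50) → (-1, 402/25, -13/50)
T4 rotate right-handed about the x-axis with cos θ = -7/25, sin θ = 24/25: (-1, 402/25, -13/50) → (-1, -2658/625, 19387/1250)
T5 shear: y ← y + 2·x: (-1, -2658/625, 19387/1250) → (-1, -3908/625, 19387/1250)

T(p) = (-1, -3908/625, 19387/1250)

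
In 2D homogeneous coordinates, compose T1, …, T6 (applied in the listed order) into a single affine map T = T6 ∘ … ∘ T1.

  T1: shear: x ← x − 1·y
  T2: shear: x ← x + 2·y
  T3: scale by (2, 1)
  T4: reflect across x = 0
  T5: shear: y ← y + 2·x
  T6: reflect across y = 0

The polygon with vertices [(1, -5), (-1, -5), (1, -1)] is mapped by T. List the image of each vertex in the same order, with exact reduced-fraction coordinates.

image vertices: (8, -11), (12, -19), (0, 1)

T1 shear: x ← x − 1·y: (1, -5) → (6, -5); (-1, -5) → (4, -5); (1, -1) → (2, -1)
T2 shear: x ← x + 2·y: (6, -5) → (-4, -5); (4, -5) → (-6, -5); (2, -1) → (0, -1)
T3 scale by (2, 1): (-4, -5) → (-8, -5); (-6, -5) → (-12, -5); (0, -1) → (0, -1)
T4 reflect across x = 0: (-8, -5) → (8, -5); (-12, -5) → (12, -5); (0, -1) → (0, -1)
T5 shear: y ← y + 2·x: (8, -5) → (8, 11); (12, -5) → (12, 19); (0, -1) → (0, -1)
T6 reflect across y = 0: (8, 11) → (8, -11); (12, 19) → (12, -19); (0, -1) → (0, 1)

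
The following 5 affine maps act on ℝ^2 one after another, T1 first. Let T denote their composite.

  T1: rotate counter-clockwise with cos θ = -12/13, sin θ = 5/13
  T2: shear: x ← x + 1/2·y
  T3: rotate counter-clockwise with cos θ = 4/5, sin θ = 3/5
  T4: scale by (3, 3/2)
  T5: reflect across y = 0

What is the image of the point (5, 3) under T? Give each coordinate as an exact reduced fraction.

T1 rotate counter-clockwise with cos θ = -12/13, sin θ = 5/13: (5, 3) → (-75/13, -11/13)
T2 shear: x ← x + 1/2·y: (-75/13, -11/13) → (-161/26, -11/13)
T3 rotate counter-clockwise with cos θ = 4/5, sin θ = 3/5: (-161/26, -11/13) → (-289/65, -571/130)
T4 scale by (3, 3/2): (-289/65, -571/130) → (-867/65, -1713/260)
T5 reflect across y = 0: (-867/65, -1713/260) → (-867/65, 1713/260)

T(p) = (-867/65, 1713/260)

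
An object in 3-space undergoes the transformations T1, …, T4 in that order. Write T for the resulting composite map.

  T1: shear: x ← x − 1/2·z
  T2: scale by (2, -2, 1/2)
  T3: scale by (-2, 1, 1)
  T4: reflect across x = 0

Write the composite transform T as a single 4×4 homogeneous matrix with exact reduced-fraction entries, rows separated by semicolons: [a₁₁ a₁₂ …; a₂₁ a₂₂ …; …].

T = [4 0 -2 0; 0 -2 0 0; 0 0 1/2 0; 0 0 0 1]

T1 = [1 0 -1/2 0; 0 1 0 0; 0 0 1 0; 0 0 0 1]
T2·T1 = [2 0 -1 0; 0 -2 0 0; 0 0 1/2 0; 0 0 0 1]
T3·…·T1 = [-4 0 2 0; 0 -2 0 0; 0 0 1/2 0; 0 0 0 1]
T4·…·T1 = [4 0 -2 0; 0 -2 0 0; 0 0 1/2 0; 0 0 0 1]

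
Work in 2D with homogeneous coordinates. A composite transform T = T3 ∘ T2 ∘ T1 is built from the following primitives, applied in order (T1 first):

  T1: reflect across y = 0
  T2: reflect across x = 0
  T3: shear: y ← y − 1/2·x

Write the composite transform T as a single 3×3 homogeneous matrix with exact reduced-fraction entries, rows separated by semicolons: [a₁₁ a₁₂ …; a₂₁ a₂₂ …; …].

T = [-1 0 0; 1/2 -1 0; 0 0 1]

T1 = [1 0 0; 0 -1 0; 0 0 1]
T2·T1 = [-1 0 0; 0 -1 0; 0 0 1]
T3·…·T1 = [-1 0 0; 1/2 -1 0; 0 0 1]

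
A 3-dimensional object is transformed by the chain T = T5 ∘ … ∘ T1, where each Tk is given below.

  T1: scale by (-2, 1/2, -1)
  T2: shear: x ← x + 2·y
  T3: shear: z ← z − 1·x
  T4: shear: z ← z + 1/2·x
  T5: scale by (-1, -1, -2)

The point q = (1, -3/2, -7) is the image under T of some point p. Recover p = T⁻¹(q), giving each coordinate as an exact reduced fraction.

p = (2, 3, -3)

T1 = [-2 0 0 0; 0 1/2 0 0; 0 0 -1 0; 0 0 0 1]
T2·T1 = [-2 1 0 0; 0 1/2 0 0; 0 0 -1 0; 0 0 0 1]
T3·…·T1 = [-2 1 0 0; 0 1/2 0 0; 2 -1 -1 0; 0 0 0 1]
T4·…·T1 = [-2 1 0 0; 0 1/2 0 0; 1 -1/2 -1 0; 0 0 0 1]
T5·…·T1 = [2 -1 0 0; 0 -1/2 0 0; -2 1 2 0; 0 0 0 1]
det M = -2; M⁻¹ = [1/2 -1 0 0; 0 -2 0 0; 1/2 0 1/2 0; 0 0 0 1]
M⁻¹ · (1, -3/2, -7)ᵀ = (2, 3, -3)ᵀ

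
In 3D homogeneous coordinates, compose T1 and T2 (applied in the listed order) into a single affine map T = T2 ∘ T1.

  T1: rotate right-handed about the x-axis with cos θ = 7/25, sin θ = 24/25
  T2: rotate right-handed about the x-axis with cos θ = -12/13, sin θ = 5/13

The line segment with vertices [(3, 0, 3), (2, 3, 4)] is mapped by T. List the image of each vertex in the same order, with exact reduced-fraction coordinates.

T1 rotate right-handed about the x-axis with cos θ = 7/25, sin θ = 24/25: (3, 0, 3) → (3, -72/25, 21/25); (2, 3, 4) → (2, -3, 4)
T2 rotate right-handed about the x-axis with cos θ = -12/13, sin θ = 5/13: (3, -72/25, 21/25) → (3, 759/325, -612/325); (2, -3, 4) → (2, 16/13, -63/13)

image vertices: (3, 759/325, -612/325), (2, 16/13, -63/13)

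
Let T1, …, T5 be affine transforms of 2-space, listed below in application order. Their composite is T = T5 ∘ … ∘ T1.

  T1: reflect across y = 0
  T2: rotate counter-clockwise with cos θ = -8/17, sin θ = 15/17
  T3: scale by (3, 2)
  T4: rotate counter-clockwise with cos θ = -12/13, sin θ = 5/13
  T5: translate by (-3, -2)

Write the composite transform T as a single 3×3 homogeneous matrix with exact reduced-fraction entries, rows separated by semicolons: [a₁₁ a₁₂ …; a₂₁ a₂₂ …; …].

T1 = [1 0 0; 0 -1 0; 0 0 1]
T2·T1 = [-8/17 15/17 0; 15/17 8/17 0; 0 0 1]
T3·…·T1 = [-24/17 45/17 0; 30/17 16/17 0; 0 0 1]
T4·…·T1 = [138/221 -620/221 0; -480/221 33/221 0; 0 0 1]
T5·…·T1 = [138/221 -620/221 -3; -480/221 33/221 -2; 0 0 1]

T = [138/221 -620/221 -3; -480/221 33/221 -2; 0 0 1]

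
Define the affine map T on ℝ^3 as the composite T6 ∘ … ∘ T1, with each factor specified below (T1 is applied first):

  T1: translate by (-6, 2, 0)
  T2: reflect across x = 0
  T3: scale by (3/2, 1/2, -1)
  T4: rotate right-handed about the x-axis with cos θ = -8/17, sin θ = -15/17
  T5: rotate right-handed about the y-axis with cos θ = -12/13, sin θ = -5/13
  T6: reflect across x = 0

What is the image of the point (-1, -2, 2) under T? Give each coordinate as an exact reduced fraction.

T1 translate by (-6, 2, 0): (-1, -2, 2) → (-7, 0, 2)
T2 reflect across x = 0: (-7, 0, 2) → (7, 0, 2)
T3 scale by (3/2, 1/2, -1): (7, 0, 2) → (21/2, 0, -2)
T4 rotate right-handed about the x-axis with cos θ = -8/17, sin θ = -15/17: (21/2, 0, -2) → (21/2, -30/17, 16/17)
T5 rotate right-handed about the y-axis with cos θ = -12/13, sin θ = -5/13: (21/2, -30/17, 16/17) → (-2222/221, -30/17, 1401/442)
T6 reflect across x = 0: (-2222/221, -30/17, 1401/442) → (2222/221, -30/17, 1401/442)

T(p) = (2222/221, -30/17, 1401/442)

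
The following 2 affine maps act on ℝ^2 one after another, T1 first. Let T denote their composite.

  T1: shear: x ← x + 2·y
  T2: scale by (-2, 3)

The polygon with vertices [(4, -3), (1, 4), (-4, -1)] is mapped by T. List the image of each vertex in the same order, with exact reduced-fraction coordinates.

image vertices: (4, -9), (-18, 12), (12, -3)

T1 shear: x ← x + 2·y: (4, -3) → (-2, -3); (1, 4) → (9, 4); (-4, -1) → (-6, -1)
T2 scale by (-2, 3): (-2, -3) → (4, -9); (9, 4) → (-18, 12); (-6, -1) → (12, -3)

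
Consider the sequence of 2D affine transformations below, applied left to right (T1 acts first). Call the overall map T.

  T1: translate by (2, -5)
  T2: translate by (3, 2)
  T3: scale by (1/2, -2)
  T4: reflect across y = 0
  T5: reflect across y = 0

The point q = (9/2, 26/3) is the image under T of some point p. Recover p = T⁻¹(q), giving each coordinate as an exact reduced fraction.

T1 = [1 0 2; 0 1 -5; 0 0 1]
T2·T1 = [1 0 5; 0 1 -3; 0 0 1]
T3·…·T1 = [1/2 0 5/2; 0 -2 6; 0 0 1]
T4·…·T1 = [1/2 0 5/2; 0 2 -6; 0 0 1]
T5·…·T1 = [1/2 0 5/2; 0 -2 6; 0 0 1]
det M = -1; M⁻¹ = [2 0 -5; 0 -1/2 3; 0 0 1]
M⁻¹ · (9/2, 26/3)ᵀ = (4, -4/3)ᵀ

p = (4, -4/3)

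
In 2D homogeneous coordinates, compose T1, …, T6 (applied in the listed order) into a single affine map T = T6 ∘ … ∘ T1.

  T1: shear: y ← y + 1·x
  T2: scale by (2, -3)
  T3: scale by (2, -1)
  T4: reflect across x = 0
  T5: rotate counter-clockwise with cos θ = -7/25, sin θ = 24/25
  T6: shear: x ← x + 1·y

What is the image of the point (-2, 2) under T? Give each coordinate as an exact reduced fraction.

T(p) = (136/25, 192/25)

T1 shear: y ← y + 1·x: (-2, 2) → (-2, 0)
T2 scale by (2, -3): (-2, 0) → (-4, 0)
T3 scale by (2, -1): (-4, 0) → (-8, 0)
T4 reflect across x = 0: (-8, 0) → (8, 0)
T5 rotate counter-clockwise with cos θ = -7/25, sin θ = 24/25: (8, 0) → (-56/25, 192/25)
T6 shear: x ← x + 1·y: (-56/25, 192/25) → (136/25, 192/25)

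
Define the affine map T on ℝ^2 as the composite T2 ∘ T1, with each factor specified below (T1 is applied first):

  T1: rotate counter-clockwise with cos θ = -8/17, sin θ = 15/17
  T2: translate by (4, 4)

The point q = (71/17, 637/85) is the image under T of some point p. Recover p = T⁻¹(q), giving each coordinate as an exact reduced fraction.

T1 = [-8/17 -15/17 0; 15/17 -8/17 0; 0 0 1]
T2·T1 = [-8/17 -15/17 4; 15/17 -8/17 4; 0 0 1]
det M = 1; M⁻¹ = [-8/17 15/17 -28/17; -15/17 -8/17 92/17; 0 0 1]
M⁻¹ · (71/17, 637/85)ᵀ = (3, -9/5)ᵀ

p = (3, -9/5)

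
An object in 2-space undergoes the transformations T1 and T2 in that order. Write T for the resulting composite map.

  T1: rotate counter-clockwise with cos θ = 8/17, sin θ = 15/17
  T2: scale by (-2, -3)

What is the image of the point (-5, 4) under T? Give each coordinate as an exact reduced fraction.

T1 rotate counter-clockwise with cos θ = 8/17, sin θ = 15/17: (-5, 4) → (-100/17, -43/17)
T2 scale by (-2, -3): (-100/17, -43/17) → (200/17, 129/17)

T(p) = (200/17, 129/17)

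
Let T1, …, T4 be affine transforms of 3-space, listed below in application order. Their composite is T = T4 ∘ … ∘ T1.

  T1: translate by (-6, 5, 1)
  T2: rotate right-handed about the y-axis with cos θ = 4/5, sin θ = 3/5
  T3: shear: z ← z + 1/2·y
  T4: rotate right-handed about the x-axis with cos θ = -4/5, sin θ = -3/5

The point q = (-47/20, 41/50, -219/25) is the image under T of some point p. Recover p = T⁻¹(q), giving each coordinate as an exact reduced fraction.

T1 = [1 0 0 -6; 0 1 0 5; 0 0 1 1; 0 0 0 1]
T2·T1 = [4/5 0 3/5 -21/5; 0 1 0 5; -3/5 0 4/5 22/5; 0 0 0 1]
T3·…·T1 = [4/5 0 3/5 -21/5; 0 1 0 5; -3/5 1/2 4/5 69/10; 0 0 0 1]
T4·…·T1 = [4/5 0 3/5 -21/5; -9/25 -1/2 12/25 7/50; 12/25 -1 -16/25 -213/25; 0 0 0 1]
det M = 1; M⁻¹ = [4/5 -3/5 3/10 6; 0 -4/5 -3/5 -5; 3/5 4/5 -2/5 -1; 0 0 0 1]
M⁻¹ · (-47/20, 41/50, -219/25)ᵀ = (1, -2/5, 7/4)ᵀ

p = (1, -2/5, 7/4)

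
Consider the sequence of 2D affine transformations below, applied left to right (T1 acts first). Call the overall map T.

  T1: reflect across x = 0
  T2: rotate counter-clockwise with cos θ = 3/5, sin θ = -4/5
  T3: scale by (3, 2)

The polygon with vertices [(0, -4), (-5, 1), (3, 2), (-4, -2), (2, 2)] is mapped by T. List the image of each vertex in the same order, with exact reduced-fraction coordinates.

image vertices: (-48/5, -24/5), (57/5, -34/5), (-3/5, 36/5), (12/5, -44/5), (6/5, 28/5)

T1 reflect across x = 0: (0, -4) → (0, -4); (-5, 1) → (5, 1); (3, 2) → (-3, 2); (-4, -2) → (4, -2); (2, 2) → (-2, 2)
T2 rotate counter-clockwise with cos θ = 3/5, sin θ = -4/5: (0, -4) → (-16/5, -12/5); (5, 1) → (19/5, -17/5); (-3, 2) → (-1/5, 18/5); (4, -2) → (4/5, -22/5); (-2, 2) → (2/5, 14/5)
T3 scale by (3, 2): (-16/5, -12/5) → (-48/5, -24/5); (19/5, -17/5) → (57/5, -34/5); (-1/5, 18/5) → (-3/5, 36/5); (4/5, -22/5) → (12/5, -44/5); (2/5, 14/5) → (6/5, 28/5)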